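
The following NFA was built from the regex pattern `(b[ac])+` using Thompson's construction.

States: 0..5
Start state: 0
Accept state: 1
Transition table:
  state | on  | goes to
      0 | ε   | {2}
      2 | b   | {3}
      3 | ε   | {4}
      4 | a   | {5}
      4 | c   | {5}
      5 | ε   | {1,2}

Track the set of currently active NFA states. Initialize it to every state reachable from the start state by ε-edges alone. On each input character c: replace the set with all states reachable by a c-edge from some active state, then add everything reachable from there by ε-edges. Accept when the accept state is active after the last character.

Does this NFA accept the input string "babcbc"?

Answer: ACCEPT

Steps:
initial (ε-close {0}): {0,2}
'b' @ 1: {3,4}
'a' @ 2: {1,2,5}  (accept∈set)
'b' @ 3: {3,4}
'c' @ 4: {1,2,5}  (accept∈set)
'b' @ 5: {3,4}
'c' @ 6: {1,2,5}  (accept∈set)
after full input: {1,2,5}  (accept=1 in)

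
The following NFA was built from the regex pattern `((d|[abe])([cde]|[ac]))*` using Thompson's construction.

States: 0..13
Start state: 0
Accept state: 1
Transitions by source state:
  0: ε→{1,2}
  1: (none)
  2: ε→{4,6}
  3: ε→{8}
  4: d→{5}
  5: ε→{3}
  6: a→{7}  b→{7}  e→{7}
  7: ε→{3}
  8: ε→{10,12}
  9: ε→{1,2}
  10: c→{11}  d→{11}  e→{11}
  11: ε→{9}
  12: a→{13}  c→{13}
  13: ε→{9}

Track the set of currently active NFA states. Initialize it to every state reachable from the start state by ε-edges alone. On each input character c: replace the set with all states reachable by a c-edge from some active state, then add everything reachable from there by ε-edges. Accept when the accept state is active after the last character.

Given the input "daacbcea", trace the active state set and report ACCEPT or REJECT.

start: ε-closure({0}) = {0,1,2,4,6}
'd' @ 1: {3,5,8,10,12}
'a' @ 2: {1,2,4,6,9,13}  [accepting]
'a' @ 3: {3,7,8,10,12}
'c' @ 4: {1,2,4,6,9,11,13}  [accepting]
'b' @ 5: {3,7,8,10,12}
'c' @ 6: {1,2,4,6,9,11,13}  [accepting]
'e' @ 7: {3,7,8,10,12}
'a' @ 8: {1,2,4,6,9,13}  [accepting]
end set {1,2,4,6,9,13} — state 1 in

Answer: ACCEPT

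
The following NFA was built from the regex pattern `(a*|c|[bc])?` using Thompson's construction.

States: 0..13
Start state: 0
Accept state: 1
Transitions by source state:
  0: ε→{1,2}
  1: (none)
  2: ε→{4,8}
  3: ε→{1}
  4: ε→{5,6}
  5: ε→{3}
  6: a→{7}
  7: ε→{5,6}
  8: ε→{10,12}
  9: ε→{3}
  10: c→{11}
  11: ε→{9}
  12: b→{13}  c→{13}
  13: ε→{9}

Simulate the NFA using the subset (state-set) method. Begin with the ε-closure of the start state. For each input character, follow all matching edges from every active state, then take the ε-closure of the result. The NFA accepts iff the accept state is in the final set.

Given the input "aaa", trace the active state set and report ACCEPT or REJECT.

S₀ = ε-closure({0}) = {0,1,2,3,4,5,6,8,10,12}
'a' @ 1: {1,3,5,6,7}  (accept∈set)
'a' @ 2: {1,3,5,6,7}  (accept∈set)
'a' @ 3: {1,3,5,6,7}  (accept∈set)
end set {1,3,5,6,7} — state 1 in

Answer: ACCEPT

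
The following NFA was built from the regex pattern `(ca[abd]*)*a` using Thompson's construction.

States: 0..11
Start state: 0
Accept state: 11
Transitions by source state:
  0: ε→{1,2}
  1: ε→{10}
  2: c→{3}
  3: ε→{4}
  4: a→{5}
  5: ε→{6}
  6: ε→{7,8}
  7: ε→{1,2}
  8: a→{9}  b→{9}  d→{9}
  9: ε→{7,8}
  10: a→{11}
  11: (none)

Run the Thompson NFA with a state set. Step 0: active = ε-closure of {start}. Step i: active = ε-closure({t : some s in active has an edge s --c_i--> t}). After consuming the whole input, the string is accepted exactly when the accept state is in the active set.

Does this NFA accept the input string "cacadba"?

S₀ = ε-closure({0}) = {0,1,2,10}
'c' @ 1: {3,4}
'a' @ 2: {1,2,5,6,7,8,10}
'c' @ 3: {3,4}
'a' @ 4: {1,2,5,6,7,8,10}
'd' @ 5: {1,2,7,8,9,10}
'b' @ 6: {1,2,7,8,9,10}
'a' @ 7: {1,2,7,8,9,10,11}  [accepting]
final: {1,2,7,8,9,10,11}; accept 11 in set

Answer: ACCEPT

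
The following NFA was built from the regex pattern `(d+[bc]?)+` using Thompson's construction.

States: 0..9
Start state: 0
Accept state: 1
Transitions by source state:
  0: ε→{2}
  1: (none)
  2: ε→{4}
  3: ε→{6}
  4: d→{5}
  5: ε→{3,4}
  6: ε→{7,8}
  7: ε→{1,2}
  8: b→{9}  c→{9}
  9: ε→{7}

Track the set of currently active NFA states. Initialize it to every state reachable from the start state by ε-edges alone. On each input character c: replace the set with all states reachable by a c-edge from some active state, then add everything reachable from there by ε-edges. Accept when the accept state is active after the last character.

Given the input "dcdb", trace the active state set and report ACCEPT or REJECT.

Answer: ACCEPT

Steps:
initial (ε-close {0}): {0,2,4}
'd' @ 1: {1,2,3,4,5,6,7,8}  ✓accept
'c' @ 2: {1,2,4,7,9}  ✓accept
'd' @ 3: {1,2,3,4,5,6,7,8}  ✓accept
'b' @ 4: {1,2,4,7,9}  ✓accept
end set {1,2,4,7,9} — state 1 in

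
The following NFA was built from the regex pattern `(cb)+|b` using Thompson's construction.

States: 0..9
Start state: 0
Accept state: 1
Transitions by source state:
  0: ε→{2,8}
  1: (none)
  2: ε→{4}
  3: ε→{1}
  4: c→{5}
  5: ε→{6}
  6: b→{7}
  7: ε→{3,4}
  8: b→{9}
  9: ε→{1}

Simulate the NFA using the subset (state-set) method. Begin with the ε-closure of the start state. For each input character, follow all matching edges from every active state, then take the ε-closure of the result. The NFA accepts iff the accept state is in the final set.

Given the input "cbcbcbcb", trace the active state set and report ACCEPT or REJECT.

start: ε-closure({0}) = {0,2,4,8}
'c' @ 1: {5,6}
'b' @ 2: {1,3,4,7}  [accepting]
'c' @ 3: {5,6}
'b' @ 4: {1,3,4,7}  [accepting]
'c' @ 5: {5,6}
'b' @ 6: {1,3,4,7}  [accepting]
'c' @ 7: {5,6}
'b' @ 8: {1,3,4,7}  [accepting]
after full input: {1,3,4,7}  (accept=1 in)

Answer: ACCEPT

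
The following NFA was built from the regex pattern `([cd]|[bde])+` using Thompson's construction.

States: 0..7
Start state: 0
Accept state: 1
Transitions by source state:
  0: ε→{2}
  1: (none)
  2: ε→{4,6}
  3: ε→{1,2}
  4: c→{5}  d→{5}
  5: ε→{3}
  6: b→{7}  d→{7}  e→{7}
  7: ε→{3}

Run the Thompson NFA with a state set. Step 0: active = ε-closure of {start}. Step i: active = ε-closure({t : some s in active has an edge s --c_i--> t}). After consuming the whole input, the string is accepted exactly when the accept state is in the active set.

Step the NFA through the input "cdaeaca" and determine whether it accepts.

start: ε-closure({0}) = {0,2,4,6}
'c' @ 1: {1,2,3,4,5,6}  [accepting]
'd' @ 2: {1,2,3,4,5,6,7}  [accepting]
'a' @ 3: {}  — state set empty
rest 'eaca' ignored (set empty)
end set {} — state 1 not in

Answer: REJECT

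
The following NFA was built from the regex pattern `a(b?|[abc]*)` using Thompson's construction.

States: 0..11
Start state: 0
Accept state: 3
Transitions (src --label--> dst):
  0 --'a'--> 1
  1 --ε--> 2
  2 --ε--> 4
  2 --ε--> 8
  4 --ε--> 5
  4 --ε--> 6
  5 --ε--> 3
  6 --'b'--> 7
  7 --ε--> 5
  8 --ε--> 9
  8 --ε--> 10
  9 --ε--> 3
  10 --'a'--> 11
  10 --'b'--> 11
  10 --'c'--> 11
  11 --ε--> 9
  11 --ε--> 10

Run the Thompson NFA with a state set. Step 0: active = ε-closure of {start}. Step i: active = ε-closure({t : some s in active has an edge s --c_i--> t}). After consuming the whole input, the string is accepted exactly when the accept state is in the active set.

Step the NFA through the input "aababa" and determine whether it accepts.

Answer: ACCEPT

Derivation:
start: ε-closure({0}) = {0}
'a' @ 1: {1,2,3,4,5,6,8,9,10}  ✓accept
'a' @ 2: {3,9,10,11}  ✓accept
'b' @ 3: {3,9,10,11}  ✓accept
'a' @ 4: {3,9,10,11}  ✓accept
'b' @ 5: {3,9,10,11}  ✓accept
'a' @ 6: {3,9,10,11}  ✓accept
after full input: {3,9,10,11}  (accept=3 in)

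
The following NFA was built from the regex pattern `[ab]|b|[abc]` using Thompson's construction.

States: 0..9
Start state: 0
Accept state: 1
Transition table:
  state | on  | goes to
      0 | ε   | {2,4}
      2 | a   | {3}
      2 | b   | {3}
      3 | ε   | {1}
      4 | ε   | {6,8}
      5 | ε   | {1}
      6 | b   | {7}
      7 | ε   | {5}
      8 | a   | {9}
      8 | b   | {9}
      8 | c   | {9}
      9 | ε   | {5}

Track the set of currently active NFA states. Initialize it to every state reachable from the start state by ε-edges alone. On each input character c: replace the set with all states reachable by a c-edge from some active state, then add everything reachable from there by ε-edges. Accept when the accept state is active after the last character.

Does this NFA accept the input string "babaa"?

Answer: REJECT

Trace:
start: ε-closure({0}) = {0,2,4,6,8}
'b' @ 1: {1,3,5,7,9}  [accepting]
'a' @ 2: {}  — dead — no transitions
rest 'baa' ignored (set empty)
after full input: {}  (accept=1 not in)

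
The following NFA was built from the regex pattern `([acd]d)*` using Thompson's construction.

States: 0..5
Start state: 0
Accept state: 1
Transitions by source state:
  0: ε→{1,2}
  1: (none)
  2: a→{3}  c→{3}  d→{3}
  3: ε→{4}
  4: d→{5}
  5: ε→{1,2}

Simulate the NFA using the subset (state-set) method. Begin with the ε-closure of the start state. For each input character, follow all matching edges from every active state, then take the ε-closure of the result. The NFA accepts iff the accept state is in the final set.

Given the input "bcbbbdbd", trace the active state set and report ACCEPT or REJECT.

initial (ε-close {0}): {0,1,2}
'b' @ 1: {}  — state set empty
rest 'cbbbdbd' ignored (set empty)
end set {} — state 1 not in

Answer: REJECT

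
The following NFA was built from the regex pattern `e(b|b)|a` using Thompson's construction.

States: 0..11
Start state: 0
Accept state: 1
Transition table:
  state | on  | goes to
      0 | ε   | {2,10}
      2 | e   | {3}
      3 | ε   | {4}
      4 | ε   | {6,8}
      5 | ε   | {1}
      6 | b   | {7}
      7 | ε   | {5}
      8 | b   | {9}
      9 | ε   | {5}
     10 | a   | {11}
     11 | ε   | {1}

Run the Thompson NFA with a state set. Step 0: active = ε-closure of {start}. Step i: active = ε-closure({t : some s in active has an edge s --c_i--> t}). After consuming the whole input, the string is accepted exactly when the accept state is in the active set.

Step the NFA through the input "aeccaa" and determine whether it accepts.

Answer: REJECT

Steps:
start: ε-closure({0}) = {0,2,10}
'a' @ 1: {1,11}  (accept∈set)
'e' @ 2: {}  — no active states
rest 'ccaa' ignored (set empty)
after full input: {}  (accept=1 not in)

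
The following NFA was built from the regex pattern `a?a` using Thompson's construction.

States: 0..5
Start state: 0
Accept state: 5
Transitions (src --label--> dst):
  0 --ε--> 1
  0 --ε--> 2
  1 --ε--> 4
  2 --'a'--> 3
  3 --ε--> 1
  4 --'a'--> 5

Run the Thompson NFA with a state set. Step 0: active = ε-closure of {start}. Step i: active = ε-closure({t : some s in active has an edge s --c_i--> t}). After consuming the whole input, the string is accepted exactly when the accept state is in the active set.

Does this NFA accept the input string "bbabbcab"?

S₀ = ε-closure({0}) = {0,1,2,4}
'b' @ 1: {}  — state set empty
rest 'babbcab' ignored (set empty)
after full input: {}  (accept=5 not in)

Answer: REJECT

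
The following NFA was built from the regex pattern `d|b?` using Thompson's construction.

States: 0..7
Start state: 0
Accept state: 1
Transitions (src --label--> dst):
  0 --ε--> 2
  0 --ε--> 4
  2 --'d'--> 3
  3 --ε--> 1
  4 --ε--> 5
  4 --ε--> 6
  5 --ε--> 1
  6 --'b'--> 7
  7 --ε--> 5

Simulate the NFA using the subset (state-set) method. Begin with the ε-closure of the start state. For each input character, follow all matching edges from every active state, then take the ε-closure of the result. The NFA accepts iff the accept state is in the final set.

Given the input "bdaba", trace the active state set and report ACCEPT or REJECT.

Answer: REJECT

Trace:
initial (ε-close {0}): {0,1,2,4,5,6}
'b' @ 1: {1,5,7}  (accept∈set)
'd' @ 2: {}  — state set empty
rest 'aba' ignored (set empty)
end set {} — state 1 not in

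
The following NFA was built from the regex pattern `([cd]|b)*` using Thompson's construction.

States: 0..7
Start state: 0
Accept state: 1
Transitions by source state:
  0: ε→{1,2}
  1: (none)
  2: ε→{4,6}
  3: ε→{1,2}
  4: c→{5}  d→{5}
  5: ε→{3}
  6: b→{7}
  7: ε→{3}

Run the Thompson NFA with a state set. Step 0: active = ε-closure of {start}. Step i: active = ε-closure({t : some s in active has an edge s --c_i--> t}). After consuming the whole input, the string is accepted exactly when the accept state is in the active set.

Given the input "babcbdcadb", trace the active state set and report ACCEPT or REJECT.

initial (ε-close {0}): {0,1,2,4,6}
'b' @ 1: {1,2,3,4,6,7}  ✓accept
'a' @ 2: {}  — no active states
rest 'bcbdcadb' ignored (set empty)
after full input: {}  (accept=1 not in)

Answer: REJECT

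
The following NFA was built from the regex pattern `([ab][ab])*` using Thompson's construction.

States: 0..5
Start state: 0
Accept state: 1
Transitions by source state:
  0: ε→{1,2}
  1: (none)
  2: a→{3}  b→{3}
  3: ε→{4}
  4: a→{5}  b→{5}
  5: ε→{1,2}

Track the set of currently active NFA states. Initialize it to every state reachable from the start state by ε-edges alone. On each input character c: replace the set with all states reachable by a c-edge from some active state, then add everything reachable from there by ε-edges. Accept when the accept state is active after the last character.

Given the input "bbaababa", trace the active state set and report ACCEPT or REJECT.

initial (ε-close {0}): {0,1,2}
'b' @ 1: {3,4}
'b' @ 2: {1,2,5}  [accepting]
'a' @ 3: {3,4}
'a' @ 4: {1,2,5}  [accepting]
'b' @ 5: {3,4}
'a' @ 6: {1,2,5}  [accepting]
'b' @ 7: {3,4}
'a' @ 8: {1,2,5}  [accepting]
after full input: {1,2,5}  (accept=1 in)

Answer: ACCEPT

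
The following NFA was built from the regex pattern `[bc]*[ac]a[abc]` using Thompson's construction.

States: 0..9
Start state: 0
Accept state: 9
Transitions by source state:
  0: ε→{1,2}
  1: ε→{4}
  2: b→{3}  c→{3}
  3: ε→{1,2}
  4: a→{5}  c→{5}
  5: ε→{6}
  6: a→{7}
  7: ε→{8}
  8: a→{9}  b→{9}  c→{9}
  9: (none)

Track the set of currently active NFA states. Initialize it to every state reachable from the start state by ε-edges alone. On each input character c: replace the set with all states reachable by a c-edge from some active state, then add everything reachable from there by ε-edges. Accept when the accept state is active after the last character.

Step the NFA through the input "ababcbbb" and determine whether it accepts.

Answer: REJECT

Steps:
S₀ = ε-closure({0}) = {0,1,2,4}
'a' @ 1: {5,6}
'b' @ 2: {}  — dead — no transitions
rest 'abcbbb' ignored (set empty)
after full input: {}  (accept=9 not in)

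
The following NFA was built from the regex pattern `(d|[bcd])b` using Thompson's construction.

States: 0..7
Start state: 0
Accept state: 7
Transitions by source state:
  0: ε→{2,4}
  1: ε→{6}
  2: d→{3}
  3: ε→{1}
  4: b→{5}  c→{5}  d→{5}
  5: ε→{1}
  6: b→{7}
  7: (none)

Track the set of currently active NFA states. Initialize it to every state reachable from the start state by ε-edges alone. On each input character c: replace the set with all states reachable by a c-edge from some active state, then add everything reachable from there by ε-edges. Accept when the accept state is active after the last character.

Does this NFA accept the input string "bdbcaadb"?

S₀ = ε-closure({0}) = {0,2,4}
'b' @ 1: {1,5,6}
'd' @ 2: {}  — no active states
rest 'bcaadb' ignored (set empty)
end set {} — state 7 not in

Answer: REJECT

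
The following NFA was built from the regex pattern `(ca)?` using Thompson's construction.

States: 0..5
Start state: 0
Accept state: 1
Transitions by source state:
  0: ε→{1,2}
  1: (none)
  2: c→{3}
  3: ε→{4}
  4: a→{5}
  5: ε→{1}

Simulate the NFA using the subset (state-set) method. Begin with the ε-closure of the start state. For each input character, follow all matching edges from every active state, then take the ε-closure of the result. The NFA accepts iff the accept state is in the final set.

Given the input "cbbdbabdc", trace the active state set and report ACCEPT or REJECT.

S₀ = ε-closure({0}) = {0,1,2}
'c' @ 1: {3,4}
'b' @ 2: {}  — state set empty
rest 'bdbabdc' ignored (set empty)
end set {} — state 1 not in

Answer: REJECT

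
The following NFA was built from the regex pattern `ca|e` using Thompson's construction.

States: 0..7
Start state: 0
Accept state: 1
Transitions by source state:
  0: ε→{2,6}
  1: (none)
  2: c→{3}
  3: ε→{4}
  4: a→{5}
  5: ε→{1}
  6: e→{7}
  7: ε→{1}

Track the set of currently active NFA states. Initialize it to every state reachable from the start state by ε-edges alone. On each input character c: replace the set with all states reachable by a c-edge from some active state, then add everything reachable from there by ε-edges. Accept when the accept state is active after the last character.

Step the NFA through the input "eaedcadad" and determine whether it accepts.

S₀ = ε-closure({0}) = {0,2,6}
'e' @ 1: {1,7}  [accepting]
'a' @ 2: {}  — state set empty
rest 'edcadad' ignored (set empty)
end set {} — state 1 not in

Answer: REJECT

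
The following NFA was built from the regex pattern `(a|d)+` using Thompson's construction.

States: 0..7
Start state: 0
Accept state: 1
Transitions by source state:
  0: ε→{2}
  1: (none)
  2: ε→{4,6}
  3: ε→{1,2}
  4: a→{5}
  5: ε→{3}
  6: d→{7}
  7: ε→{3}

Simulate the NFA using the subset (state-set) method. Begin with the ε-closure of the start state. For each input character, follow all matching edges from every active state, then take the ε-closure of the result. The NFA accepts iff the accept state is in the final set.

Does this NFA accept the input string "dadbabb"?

Answer: REJECT

Trace:
S₀ = ε-closure({0}) = {0,2,4,6}
'd' @ 1: {1,2,3,4,6,7}  (accept∈set)
'a' @ 2: {1,2,3,4,5,6}  (accept∈set)
'd' @ 3: {1,2,3,4,6,7}  (accept∈set)
'b' @ 4: {}  — no active states
rest 'abb' ignored (set empty)
final: {}; accept 1 not in set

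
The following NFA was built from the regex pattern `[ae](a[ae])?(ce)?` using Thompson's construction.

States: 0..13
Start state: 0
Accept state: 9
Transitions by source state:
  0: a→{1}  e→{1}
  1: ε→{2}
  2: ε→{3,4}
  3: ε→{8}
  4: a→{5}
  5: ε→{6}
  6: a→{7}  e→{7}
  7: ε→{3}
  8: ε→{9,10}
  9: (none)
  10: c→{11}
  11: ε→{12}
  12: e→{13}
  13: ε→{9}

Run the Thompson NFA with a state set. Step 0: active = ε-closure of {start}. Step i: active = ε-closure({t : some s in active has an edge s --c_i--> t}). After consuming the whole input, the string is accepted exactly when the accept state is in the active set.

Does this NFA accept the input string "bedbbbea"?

Answer: REJECT

Derivation:
start: ε-closure({0}) = {0}
'b' @ 1: {}  — state set empty
rest 'edbbbea' ignored (set empty)
end set {} — state 9 not in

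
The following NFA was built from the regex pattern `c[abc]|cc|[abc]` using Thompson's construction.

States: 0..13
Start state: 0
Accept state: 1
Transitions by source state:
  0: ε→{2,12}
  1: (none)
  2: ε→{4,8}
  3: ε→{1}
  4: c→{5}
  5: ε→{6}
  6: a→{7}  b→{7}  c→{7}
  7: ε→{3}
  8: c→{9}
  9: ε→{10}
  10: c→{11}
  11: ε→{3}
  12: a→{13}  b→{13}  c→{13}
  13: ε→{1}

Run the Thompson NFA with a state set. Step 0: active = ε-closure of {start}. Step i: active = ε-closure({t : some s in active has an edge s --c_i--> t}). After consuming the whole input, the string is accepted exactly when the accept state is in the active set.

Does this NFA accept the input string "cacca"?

Answer: REJECT

Derivation:
initial (ε-close {0}): {0,2,4,8,12}
'c' @ 1: {1,5,6,9,10,13}  ✓accept
'a' @ 2: {1,3,7}  ✓accept
'c' @ 3: {}  — state set empty
rest 'ca' ignored (set empty)
end set {} — state 1 not in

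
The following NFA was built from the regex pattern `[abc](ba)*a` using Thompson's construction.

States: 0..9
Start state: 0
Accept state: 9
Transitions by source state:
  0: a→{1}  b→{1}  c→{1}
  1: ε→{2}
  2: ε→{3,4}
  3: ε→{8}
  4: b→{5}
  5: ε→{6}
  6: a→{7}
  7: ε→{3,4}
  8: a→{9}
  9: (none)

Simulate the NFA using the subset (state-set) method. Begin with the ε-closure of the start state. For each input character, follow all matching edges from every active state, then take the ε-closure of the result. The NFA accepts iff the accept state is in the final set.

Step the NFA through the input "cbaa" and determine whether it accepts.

Answer: ACCEPT

Derivation:
start: ε-closure({0}) = {0}
'c' @ 1: {1,2,3,4,8}
'b' @ 2: {5,6}
'a' @ 3: {3,4,7,8}
'a' @ 4: {9}  [accepting]
after full input: {9}  (accept=9 in)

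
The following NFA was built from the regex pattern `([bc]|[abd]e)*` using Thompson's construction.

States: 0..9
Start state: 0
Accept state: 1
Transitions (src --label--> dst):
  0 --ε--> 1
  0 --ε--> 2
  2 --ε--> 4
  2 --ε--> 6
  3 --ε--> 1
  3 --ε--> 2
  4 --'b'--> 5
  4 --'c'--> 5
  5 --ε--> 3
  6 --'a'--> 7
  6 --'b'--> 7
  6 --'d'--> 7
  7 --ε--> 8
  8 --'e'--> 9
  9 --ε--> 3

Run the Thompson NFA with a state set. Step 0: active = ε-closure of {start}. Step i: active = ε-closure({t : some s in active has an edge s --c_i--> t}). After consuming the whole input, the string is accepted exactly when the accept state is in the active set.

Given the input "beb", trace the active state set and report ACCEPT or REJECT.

initial (ε-close {0}): {0,1,2,4,6}
'b' @ 1: {1,2,3,4,5,6,7,8}  ✓accept
'e' @ 2: {1,2,3,4,6,9}  ✓accept
'b' @ 3: {1,2,3,4,5,6,7,8}  ✓accept
end set {1,2,3,4,5,6,7,8} — state 1 in

Answer: ACCEPT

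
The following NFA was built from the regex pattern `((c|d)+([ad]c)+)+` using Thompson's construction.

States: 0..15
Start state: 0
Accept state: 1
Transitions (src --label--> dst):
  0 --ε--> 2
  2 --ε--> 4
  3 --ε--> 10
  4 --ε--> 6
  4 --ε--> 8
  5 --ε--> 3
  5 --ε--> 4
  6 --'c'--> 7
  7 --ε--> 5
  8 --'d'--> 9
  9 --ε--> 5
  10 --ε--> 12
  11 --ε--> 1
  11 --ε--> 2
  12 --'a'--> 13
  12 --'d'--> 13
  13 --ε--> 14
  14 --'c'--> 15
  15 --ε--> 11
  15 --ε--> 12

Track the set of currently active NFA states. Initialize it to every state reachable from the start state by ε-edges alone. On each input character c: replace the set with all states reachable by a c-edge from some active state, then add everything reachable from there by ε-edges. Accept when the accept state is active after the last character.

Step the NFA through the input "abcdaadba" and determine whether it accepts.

Answer: REJECT

Trace:
S₀ = ε-closure({0}) = {0,2,4,6,8}
'a' @ 1: {}  — state set empty
rest 'bcdaadba' ignored (set empty)
end set {} — state 1 not in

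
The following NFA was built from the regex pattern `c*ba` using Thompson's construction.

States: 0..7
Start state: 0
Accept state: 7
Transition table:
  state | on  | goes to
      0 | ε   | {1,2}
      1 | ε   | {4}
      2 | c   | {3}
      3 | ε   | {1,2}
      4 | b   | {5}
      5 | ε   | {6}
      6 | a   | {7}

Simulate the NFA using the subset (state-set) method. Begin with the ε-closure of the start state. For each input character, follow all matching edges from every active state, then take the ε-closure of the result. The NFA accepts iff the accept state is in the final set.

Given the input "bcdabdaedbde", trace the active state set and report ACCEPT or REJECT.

start: ε-closure({0}) = {0,1,2,4}
'b' @ 1: {5,6}
'c' @ 2: {}  — state set empty
rest 'dabdaedbde' ignored (set empty)
final: {}; accept 7 not in set

Answer: REJECT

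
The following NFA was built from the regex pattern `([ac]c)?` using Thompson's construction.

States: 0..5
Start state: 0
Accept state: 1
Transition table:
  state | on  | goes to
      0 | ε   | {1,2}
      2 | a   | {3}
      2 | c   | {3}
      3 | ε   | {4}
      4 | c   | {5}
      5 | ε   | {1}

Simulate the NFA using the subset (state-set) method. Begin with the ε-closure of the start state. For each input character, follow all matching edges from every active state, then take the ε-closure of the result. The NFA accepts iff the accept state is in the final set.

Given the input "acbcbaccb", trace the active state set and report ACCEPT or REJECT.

start: ε-closure({0}) = {0,1,2}
'a' @ 1: {3,4}
'c' @ 2: {1,5}  [accepting]
'b' @ 3: {}  — dead — no transitions
rest 'cbaccb' ignored (set empty)
after full input: {}  (accept=1 not in)

Answer: REJECT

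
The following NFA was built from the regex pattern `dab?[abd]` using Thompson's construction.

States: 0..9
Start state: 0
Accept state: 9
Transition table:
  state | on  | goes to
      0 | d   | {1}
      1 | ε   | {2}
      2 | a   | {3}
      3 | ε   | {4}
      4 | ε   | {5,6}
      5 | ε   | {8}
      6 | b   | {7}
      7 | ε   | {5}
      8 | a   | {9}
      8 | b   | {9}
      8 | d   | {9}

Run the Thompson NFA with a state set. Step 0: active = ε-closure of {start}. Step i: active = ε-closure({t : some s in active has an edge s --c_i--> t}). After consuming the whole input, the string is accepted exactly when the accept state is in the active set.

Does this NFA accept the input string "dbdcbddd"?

initial (ε-close {0}): {0}
'd' @ 1: {1,2}
'b' @ 2: {}  — dead — no transitions
rest 'dcbddd' ignored (set empty)
final: {}; accept 9 not in set

Answer: REJECT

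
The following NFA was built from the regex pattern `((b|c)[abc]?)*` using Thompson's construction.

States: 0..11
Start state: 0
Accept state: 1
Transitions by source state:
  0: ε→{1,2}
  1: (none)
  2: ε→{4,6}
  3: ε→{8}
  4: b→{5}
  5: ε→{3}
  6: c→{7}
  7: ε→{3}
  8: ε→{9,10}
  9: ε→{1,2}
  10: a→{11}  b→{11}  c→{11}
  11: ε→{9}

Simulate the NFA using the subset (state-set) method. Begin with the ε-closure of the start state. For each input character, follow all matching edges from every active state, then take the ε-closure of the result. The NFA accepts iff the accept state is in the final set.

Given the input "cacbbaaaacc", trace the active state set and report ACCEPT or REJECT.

S₀ = ε-closure({0}) = {0,1,2,4,6}
'c' @ 1: {1,2,3,4,6,7,8,9,10}  [accepting]
'a' @ 2: {1,2,4,6,9,11}  [accepting]
'c' @ 3: {1,2,3,4,6,7,8,9,10}  [accepting]
'b' @ 4: {1,2,3,4,5,6,8,9,10,11}  [accepting]
'b' @ 5: {1,2,3,4,5,6,8,9,10,11}  [accepting]
'a' @ 6: {1,2,4,6,9,11}  [accepting]
'a' @ 7: {}  — no active states
rest 'aacc' ignored (set empty)
after full input: {}  (accept=1 not in)

Answer: REJECT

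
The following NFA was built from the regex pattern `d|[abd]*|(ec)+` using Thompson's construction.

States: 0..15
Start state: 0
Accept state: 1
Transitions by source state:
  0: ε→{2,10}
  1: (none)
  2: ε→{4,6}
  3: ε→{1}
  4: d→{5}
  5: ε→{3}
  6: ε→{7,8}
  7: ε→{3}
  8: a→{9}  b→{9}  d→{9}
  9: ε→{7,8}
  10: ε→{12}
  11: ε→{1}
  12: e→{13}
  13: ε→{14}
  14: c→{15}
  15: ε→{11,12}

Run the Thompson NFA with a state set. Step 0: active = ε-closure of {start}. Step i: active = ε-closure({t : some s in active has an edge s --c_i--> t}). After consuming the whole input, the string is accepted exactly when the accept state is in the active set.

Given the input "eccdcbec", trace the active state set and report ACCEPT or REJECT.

Answer: REJECT

Trace:
start: ε-closure({0}) = {0,1,2,3,4,6,7,8,10,12}
'e' @ 1: {13,14}
'c' @ 2: {1,11,12,15}  (accept∈set)
'c' @ 3: {}  — no active states
rest 'dcbec' ignored (set empty)
final: {}; accept 1 not in set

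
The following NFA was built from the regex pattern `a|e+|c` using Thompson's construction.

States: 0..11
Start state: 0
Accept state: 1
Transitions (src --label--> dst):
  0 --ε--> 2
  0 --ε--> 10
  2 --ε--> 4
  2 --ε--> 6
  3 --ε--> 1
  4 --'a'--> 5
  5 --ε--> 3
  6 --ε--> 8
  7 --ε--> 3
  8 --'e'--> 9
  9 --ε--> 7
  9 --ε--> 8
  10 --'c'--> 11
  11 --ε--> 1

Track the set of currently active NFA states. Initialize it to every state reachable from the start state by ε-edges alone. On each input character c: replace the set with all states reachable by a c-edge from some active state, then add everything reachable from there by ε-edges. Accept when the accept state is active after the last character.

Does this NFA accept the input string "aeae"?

Answer: REJECT

Derivation:
start: ε-closure({0}) = {0,2,4,6,8,10}
'a' @ 1: {1,3,5}  (accept∈set)
'e' @ 2: {}  — state set empty
rest 'ae' ignored (set empty)
after full input: {}  (accept=1 not in)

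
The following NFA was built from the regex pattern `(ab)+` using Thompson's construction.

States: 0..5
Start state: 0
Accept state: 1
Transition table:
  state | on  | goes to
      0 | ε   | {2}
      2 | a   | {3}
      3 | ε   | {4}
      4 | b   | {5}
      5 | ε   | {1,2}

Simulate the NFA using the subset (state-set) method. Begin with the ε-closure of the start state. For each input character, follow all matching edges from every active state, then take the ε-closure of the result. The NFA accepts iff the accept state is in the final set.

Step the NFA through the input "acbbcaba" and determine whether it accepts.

initial (ε-close {0}): {0,2}
'a' @ 1: {3,4}
'c' @ 2: {}  — no active states
rest 'bbcaba' ignored (set empty)
final: {}; accept 1 not in set

Answer: REJECT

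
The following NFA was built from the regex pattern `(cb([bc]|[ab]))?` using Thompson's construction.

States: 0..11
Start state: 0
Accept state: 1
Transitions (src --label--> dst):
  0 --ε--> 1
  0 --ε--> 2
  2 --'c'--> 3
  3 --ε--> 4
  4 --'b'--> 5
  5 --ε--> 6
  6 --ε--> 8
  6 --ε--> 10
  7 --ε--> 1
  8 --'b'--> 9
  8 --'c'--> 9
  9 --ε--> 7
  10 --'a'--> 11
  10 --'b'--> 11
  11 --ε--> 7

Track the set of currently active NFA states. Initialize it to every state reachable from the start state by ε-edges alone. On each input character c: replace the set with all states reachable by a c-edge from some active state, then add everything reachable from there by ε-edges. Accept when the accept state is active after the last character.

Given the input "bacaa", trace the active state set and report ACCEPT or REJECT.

Answer: REJECT

Derivation:
start: ε-closure({0}) = {0,1,2}
'b' @ 1: {}  — dead — no transitions
rest 'acaa' ignored (set empty)
final: {}; accept 1 not in set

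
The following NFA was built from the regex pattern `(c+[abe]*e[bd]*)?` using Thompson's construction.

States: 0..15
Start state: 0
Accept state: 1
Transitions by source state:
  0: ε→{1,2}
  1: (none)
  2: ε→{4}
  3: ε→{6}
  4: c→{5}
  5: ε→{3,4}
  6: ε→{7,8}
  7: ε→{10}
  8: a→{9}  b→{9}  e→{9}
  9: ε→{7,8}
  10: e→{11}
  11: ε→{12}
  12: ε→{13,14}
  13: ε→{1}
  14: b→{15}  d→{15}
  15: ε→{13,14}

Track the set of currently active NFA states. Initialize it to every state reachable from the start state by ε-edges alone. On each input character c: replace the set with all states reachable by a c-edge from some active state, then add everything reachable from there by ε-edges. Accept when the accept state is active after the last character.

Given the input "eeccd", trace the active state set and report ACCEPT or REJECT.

Answer: REJECT

Trace:
start: ε-closure({0}) = {0,1,2,4}
'e' @ 1: {}  — no active states
rest 'eccd' ignored (set empty)
final: {}; accept 1 not in set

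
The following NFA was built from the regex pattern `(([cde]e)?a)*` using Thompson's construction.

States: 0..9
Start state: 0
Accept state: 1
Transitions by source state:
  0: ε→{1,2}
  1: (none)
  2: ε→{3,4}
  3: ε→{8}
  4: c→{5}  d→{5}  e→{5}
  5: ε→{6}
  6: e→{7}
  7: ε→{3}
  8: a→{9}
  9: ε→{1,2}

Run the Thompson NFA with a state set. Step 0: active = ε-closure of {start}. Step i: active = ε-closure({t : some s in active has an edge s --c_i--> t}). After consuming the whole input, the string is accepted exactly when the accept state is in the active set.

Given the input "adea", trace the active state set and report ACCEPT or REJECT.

start: ε-closure({0}) = {0,1,2,3,4,8}
'a' @ 1: {1,2,3,4,8,9}  (accept∈set)
'd' @ 2: {5,6}
'e' @ 3: {3,7,8}
'a' @ 4: {1,2,3,4,8,9}  (accept∈set)
end set {1,2,3,4,8,9} — state 1 in

Answer: ACCEPT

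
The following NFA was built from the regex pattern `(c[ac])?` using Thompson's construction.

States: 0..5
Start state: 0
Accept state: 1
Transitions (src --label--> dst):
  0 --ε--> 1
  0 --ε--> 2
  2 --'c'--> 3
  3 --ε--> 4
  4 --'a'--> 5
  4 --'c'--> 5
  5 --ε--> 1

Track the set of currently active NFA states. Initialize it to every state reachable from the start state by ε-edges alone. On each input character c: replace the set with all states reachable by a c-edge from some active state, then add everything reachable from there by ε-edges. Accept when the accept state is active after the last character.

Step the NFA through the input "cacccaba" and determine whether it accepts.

Answer: REJECT

Trace:
initial (ε-close {0}): {0,1,2}
'c' @ 1: {3,4}
'a' @ 2: {1,5}  ✓accept
'c' @ 3: {}  — dead — no transitions
rest 'ccaba' ignored (set empty)
final: {}; accept 1 not in set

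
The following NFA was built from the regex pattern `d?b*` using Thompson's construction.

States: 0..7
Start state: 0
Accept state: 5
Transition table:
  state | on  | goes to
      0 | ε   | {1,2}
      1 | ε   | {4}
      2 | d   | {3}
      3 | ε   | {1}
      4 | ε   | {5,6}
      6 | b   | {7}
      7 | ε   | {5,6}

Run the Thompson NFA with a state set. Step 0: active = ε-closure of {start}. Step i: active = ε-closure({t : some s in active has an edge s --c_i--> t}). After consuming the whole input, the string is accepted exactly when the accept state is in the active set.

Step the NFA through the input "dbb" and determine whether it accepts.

Answer: ACCEPT

Steps:
start: ε-closure({0}) = {0,1,2,4,5,6}
'd' @ 1: {1,3,4,5,6}  (accept∈set)
'b' @ 2: {5,6,7}  (accept∈set)
'b' @ 3: {5,6,7}  (accept∈set)
after full input: {5,6,7}  (accept=5 in)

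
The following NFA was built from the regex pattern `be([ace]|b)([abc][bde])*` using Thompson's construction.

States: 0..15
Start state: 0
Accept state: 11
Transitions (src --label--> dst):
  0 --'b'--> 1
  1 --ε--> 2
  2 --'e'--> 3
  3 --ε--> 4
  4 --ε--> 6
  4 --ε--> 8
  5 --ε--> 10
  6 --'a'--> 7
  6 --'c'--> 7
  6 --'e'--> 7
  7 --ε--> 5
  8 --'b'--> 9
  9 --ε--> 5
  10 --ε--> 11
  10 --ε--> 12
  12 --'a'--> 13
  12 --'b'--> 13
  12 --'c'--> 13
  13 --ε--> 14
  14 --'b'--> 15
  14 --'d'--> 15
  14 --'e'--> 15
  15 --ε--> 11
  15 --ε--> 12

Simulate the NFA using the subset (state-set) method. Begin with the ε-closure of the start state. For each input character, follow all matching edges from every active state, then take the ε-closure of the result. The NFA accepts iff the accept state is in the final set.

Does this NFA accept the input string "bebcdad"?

Answer: ACCEPT

Trace:
S₀ = ε-closure({0}) = {0}
'b' @ 1: {1,2}
'e' @ 2: {3,4,6,8}
'b' @ 3: {5,9,10,11,12}  [accepting]
'c' @ 4: {13,14}
'd' @ 5: {11,12,15}  [accepting]
'a' @ 6: {13,14}
'd' @ 7: {11,12,15}  [accepting]
after full input: {11,12,15}  (accept=11 in)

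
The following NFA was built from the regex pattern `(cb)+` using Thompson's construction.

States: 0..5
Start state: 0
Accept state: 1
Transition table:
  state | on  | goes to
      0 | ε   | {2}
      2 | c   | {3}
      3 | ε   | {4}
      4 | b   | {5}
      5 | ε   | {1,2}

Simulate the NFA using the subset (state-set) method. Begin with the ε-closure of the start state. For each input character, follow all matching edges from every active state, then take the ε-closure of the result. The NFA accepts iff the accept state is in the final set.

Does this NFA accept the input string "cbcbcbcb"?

Answer: ACCEPT

Trace:
initial (ε-close {0}): {0,2}
'c' @ 1: {3,4}
'b' @ 2: {1,2,5}  (accept∈set)
'c' @ 3: {3,4}
'b' @ 4: {1,2,5}  (accept∈set)
'c' @ 5: {3,4}
'b' @ 6: {1,2,5}  (accept∈set)
'c' @ 7: {3,4}
'b' @ 8: {1,2,5}  (accept∈set)
final: {1,2,5}; accept 1 in set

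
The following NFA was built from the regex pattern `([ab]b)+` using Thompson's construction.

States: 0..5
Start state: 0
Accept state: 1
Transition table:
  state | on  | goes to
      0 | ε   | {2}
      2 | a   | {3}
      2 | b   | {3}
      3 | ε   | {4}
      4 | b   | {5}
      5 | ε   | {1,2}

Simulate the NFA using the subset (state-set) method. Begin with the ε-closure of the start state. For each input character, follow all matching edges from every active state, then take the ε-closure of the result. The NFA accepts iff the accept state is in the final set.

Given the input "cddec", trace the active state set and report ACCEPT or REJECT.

S₀ = ε-closure({0}) = {0,2}
'c' @ 1: {}  — state set empty
rest 'ddec' ignored (set empty)
end set {} — state 1 not in

Answer: REJECT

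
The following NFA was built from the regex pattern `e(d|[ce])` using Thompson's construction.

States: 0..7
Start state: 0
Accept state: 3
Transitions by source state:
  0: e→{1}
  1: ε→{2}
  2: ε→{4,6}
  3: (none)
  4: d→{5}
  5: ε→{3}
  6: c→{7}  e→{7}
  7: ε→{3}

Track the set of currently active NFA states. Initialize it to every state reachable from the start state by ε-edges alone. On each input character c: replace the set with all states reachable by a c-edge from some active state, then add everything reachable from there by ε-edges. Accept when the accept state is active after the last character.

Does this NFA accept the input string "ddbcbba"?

initial (ε-close {0}): {0}
'd' @ 1: {}  — dead — no transitions
rest 'dbcbba' ignored (set empty)
after full input: {}  (accept=3 not in)

Answer: REJECT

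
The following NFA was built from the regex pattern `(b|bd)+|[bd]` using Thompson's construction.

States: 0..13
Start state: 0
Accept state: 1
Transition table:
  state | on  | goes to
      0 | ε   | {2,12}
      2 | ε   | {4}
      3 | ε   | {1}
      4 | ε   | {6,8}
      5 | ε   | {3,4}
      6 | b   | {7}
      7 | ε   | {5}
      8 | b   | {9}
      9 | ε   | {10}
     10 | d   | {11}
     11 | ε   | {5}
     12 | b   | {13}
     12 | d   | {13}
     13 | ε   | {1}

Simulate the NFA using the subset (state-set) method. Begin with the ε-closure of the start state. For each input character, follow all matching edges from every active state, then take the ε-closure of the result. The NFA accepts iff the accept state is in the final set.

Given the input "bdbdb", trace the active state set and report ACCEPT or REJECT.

Answer: ACCEPT

Derivation:
start: ε-closure({0}) = {0,2,4,6,8,12}
'b' @ 1: {1,3,4,5,6,7,8,9,10,13}  (accept∈set)
'd' @ 2: {1,3,4,5,6,8,11}  (accept∈set)
'b' @ 3: {1,3,4,5,6,7,8,9,10}  (accept∈set)
'd' @ 4: {1,3,4,5,6,8,11}  (accept∈set)
'b' @ 5: {1,3,4,5,6,7,8,9,10}  (accept∈set)
after full input: {1,3,4,5,6,7,8,9,10}  (accept=1 in)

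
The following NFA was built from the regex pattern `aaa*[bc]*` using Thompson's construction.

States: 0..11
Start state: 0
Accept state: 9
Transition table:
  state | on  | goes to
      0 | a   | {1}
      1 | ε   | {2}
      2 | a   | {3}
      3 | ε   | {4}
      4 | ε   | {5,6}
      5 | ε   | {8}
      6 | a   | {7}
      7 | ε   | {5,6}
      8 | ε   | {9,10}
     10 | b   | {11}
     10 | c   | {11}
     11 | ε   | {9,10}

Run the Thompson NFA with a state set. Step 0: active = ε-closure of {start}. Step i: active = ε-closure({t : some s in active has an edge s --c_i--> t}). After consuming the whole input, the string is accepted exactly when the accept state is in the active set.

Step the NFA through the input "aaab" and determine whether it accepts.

S₀ = ε-closure({0}) = {0}
'a' @ 1: {1,2}
'a' @ 2: {3,4,5,6,8,9,10}  [accepting]
'a' @ 3: {5,6,7,8,9,10}  [accepting]
'b' @ 4: {9,10,11}  [accepting]
end set {9,10,11} — state 9 in

Answer: ACCEPT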